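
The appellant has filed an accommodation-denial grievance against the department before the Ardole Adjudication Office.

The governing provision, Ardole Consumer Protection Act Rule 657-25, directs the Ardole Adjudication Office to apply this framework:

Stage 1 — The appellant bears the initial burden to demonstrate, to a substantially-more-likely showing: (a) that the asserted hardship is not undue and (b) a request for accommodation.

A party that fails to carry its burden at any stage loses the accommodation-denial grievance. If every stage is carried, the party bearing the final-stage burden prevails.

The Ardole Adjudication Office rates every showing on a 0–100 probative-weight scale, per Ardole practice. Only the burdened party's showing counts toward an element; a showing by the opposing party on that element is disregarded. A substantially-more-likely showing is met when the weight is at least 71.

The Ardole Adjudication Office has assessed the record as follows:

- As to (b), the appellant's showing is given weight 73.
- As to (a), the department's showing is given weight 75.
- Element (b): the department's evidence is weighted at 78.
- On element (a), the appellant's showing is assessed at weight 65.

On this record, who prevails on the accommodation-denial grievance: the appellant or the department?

department

At Stage 1 the appellant must meet a substantially-more-likely showing (weight is at least 71): on (a) the weight is 65 (the department's 75 is given no effect), < 71, so (a) does not meet the standard; on (b) the weight is 73 (the department's 78 is given no effect), which does reach 71, so (b) meets the standard.
  Not every element is met, so the appellant fails to carry Stage 1.
The analysis ends at Stage 1; the department prevails.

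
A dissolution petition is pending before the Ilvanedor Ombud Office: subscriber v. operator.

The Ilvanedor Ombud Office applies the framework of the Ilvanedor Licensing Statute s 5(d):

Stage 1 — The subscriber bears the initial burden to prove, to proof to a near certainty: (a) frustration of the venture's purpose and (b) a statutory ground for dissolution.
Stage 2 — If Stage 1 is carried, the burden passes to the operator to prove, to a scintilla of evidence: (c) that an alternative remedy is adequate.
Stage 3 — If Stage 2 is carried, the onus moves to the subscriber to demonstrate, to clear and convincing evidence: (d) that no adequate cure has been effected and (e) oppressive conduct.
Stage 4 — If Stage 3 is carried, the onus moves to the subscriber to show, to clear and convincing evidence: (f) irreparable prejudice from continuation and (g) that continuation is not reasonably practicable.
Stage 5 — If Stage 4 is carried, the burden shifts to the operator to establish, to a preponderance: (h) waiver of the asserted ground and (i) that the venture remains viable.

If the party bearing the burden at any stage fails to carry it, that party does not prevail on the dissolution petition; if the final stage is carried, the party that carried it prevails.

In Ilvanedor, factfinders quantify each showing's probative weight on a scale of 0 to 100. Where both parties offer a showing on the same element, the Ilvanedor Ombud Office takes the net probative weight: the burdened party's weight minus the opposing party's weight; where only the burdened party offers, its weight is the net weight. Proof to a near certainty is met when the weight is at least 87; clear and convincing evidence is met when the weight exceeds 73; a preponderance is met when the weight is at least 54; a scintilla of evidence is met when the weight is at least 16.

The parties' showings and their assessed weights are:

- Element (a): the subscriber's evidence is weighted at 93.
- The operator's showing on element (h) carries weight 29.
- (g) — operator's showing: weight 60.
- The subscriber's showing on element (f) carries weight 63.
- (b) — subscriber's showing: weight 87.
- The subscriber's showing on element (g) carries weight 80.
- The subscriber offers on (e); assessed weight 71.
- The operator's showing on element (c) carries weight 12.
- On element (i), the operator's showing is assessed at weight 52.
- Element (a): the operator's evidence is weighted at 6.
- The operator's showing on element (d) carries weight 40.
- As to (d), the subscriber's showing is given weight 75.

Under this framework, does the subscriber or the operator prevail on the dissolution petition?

Stage 1 (subscriber, proof to a near certainty, weight is at least 87): (a) net 93−6=87 ≥ 87 — meets; (b) 87 ≥ 87 — meets.
  The subscriber carries Stage 1; the operator now bears the burden.
Stage 2 (operator, a scintilla of evidence, weight is at least 16): (c) 12 < 16 — fails.
  The operator does not carry Stage 2.
So the subscriber prevails.

subscriber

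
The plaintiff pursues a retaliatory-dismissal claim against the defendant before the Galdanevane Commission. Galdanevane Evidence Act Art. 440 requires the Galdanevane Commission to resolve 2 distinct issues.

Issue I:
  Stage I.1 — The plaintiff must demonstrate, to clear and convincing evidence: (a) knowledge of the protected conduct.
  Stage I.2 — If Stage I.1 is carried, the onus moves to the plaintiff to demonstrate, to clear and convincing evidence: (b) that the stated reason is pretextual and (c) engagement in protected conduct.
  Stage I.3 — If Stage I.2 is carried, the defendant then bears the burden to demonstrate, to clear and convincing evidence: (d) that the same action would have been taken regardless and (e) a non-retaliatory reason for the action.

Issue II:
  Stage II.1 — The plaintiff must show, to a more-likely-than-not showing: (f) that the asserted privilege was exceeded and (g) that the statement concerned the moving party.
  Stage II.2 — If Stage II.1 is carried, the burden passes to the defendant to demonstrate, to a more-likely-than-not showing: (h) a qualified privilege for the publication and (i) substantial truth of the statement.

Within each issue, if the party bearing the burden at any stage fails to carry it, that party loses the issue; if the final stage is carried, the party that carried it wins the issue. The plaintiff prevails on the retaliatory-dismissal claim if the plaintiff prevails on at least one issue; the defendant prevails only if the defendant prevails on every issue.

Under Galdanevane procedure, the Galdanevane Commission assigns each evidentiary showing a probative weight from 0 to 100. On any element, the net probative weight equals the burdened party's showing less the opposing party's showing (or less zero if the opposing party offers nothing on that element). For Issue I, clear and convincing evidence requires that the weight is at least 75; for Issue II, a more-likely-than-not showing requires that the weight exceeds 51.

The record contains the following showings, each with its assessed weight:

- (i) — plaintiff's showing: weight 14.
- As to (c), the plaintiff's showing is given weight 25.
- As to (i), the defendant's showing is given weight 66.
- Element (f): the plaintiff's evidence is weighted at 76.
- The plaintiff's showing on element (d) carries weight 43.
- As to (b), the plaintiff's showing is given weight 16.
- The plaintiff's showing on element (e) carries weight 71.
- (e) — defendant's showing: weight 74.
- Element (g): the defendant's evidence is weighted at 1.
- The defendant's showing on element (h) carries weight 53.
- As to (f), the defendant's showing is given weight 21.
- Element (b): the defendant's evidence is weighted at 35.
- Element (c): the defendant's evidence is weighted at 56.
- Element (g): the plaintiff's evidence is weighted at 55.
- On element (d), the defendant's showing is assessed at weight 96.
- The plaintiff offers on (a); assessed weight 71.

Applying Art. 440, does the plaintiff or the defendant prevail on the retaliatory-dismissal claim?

defendant

— Issue I —
Stage I.1 — burden on plaintiff; standard: clear and convincing evidence (weight is at least 75).
    (a): 71 < 75 [not met]
  Stage I.1 not carried; the plaintiff fails its burden.
So the defendant prevails on this issue.
— Issue II —
Stage II.1 (plaintiff, a more-likely-than-not showing, weight exceeds 51): (f) net 76−21=55 > 51 — meets; (g) net 55−1=54 > 51 — meets.
  All elements met. The burden passes to the defendant.
Stage II.2 (defendant, a more-likely-than-not showing, weight exceeds 51): (h) 53 > 51 — meets; (i) net 66−14=52 > 51 — meets.
  All elements met at the final stage.
With every stage satisfied, the defendant prevails on this issue.
Per-issue: Issue I → defendant; Issue II → defendant. The plaintiff must prevail on at least one issue; overall, the defendant prevails.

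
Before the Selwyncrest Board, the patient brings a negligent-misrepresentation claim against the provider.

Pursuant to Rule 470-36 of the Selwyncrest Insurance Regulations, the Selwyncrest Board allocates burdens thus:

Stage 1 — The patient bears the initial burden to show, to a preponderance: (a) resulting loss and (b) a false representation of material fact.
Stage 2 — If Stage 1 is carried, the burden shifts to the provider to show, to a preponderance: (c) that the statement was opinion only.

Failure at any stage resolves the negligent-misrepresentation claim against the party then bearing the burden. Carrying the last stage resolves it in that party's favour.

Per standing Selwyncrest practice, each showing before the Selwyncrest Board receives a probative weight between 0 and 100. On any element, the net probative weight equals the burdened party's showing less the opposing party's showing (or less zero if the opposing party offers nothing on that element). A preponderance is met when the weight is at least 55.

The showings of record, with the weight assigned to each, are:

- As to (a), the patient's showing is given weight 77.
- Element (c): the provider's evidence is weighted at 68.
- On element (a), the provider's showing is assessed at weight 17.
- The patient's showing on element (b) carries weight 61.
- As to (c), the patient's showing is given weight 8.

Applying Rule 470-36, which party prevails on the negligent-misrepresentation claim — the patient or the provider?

Stage 1 (patient, a preponderance, weight is at least 55): (a) net 77−17=60 ≥ 55 — meets; (b) 61 ≥ 55 — meets.
  Stage 1 is satisfied; the onus moves to the provider.
Stage 2 (provider, a preponderance, weight is at least 55): (c) net 68−8=60 ≥ 55 — meets.
  The provider carries the last stage.
With every stage satisfied, the provider prevails.

provider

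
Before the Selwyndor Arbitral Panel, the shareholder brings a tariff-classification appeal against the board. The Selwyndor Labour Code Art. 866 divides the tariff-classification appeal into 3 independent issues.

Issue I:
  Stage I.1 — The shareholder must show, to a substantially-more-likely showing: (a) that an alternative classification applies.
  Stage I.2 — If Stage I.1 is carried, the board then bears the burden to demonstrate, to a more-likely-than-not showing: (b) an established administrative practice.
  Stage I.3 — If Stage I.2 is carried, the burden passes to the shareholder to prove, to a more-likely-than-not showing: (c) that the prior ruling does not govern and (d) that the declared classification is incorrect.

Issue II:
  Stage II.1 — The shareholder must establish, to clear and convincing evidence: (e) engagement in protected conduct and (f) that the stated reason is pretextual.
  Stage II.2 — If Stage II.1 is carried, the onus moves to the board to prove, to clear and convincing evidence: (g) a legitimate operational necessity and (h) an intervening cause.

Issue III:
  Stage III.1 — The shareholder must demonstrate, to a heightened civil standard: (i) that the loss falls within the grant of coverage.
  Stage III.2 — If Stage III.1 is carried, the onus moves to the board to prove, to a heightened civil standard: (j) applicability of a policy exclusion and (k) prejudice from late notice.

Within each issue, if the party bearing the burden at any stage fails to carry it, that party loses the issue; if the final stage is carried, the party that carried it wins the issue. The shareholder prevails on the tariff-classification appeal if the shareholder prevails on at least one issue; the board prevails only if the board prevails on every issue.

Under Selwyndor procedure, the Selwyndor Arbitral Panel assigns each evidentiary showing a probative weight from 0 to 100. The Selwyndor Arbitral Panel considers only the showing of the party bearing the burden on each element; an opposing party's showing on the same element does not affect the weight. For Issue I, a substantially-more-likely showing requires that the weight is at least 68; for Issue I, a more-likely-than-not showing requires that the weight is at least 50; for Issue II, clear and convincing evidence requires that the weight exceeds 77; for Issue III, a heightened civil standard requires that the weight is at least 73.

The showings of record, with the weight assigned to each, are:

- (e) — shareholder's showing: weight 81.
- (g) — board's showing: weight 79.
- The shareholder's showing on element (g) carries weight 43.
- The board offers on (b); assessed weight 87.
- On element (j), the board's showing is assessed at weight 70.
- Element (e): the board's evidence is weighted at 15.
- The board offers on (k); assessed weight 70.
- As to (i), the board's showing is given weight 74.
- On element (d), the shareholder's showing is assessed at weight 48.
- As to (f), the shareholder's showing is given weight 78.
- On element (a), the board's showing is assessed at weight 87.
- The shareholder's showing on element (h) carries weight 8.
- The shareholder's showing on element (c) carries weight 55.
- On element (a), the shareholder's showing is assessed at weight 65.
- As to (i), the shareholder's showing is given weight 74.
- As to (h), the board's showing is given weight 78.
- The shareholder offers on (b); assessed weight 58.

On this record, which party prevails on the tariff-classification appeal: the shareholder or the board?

shareholder

— Issue I —
Stage I.1 (shareholder, a substantially-more-likely showing, weight is at least 68): (a) 65 (board's 87 disregarded) < 68 — fails.
  Stage I.1 not carried; the shareholder fails its burden.
So the board prevails on this issue.
— Issue II —
Stage II.1 — burden on shareholder; standard: clear and convincing evidence (weight exceeds 77).
    (e): 81 (board's 15 disregarded) > 77 [met]
    (f): 78 > 77 [met]
  All elements met. The burden passes to the board.
Stage II.2 — burden on board; standard: clear and convincing evidence (weight exceeds 77).
    (g): 79 (shareholder's 43 disregarded) > 77 [met]
    (h): 78 (shareholder's 8 disregarded) > 77 [met]
  The board carries the last stage.
With every stage satisfied, the board prevails on this issue.
— Issue III —
Stage III.1 (shareholder, a heightened civil standard, weight is at least 73): (i) 74 (board's 74 disregarded) ≥ 73 — meets.
  Stage III.1 carried; the burden shifts to the board.
Stage III.2 (board, a heightened civil standard, weight is at least 73): (j) 70 < 73 — fails; (k) 70 < 73 — fails.
  The board does not carry Stage III.2.
The analysis ends at Stage III.2; the shareholder prevails on this issue.
Per-issue: Issue I → board; Issue II → board; Issue III → shareholder. The shareholder must prevail on at least one issue; overall, the shareholder prevails.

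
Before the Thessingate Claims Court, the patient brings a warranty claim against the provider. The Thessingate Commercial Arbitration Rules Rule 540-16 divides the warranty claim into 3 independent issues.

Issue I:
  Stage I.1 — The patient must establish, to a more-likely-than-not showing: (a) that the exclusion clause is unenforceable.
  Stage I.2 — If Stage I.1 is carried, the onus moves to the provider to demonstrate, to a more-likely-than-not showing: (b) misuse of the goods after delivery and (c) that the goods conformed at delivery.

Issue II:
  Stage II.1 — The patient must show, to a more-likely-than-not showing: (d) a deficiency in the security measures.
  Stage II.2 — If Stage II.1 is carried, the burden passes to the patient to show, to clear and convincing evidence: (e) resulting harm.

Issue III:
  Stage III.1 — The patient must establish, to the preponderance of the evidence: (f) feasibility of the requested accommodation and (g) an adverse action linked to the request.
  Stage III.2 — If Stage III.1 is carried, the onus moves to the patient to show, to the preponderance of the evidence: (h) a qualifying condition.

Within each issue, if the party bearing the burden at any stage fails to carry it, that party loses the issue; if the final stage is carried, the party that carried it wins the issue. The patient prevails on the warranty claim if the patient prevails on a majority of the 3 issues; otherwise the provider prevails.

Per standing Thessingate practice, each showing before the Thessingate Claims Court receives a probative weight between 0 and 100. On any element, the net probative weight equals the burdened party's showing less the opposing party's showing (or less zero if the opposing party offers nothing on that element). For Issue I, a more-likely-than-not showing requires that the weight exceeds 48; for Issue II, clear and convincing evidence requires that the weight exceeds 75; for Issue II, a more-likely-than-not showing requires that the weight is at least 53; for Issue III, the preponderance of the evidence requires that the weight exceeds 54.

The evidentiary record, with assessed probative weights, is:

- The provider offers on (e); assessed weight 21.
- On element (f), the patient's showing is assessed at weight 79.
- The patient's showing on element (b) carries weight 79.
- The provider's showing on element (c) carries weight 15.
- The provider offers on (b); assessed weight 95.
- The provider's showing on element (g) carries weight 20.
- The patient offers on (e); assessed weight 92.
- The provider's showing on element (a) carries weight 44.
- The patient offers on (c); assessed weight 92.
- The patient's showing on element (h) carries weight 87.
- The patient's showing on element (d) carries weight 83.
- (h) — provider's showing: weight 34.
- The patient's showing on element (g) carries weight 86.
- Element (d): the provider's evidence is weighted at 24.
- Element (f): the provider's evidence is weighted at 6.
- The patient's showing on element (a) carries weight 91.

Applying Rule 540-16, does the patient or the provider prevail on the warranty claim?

— Issue I —
Stage I.1 (patient, a more-likely-than-not showing, weight exceeds 48): (a) net 91−44=47 ≤ 48 — fails.
  Stage I.1 not carried; the patient fails its burden.
So the provider prevails on this issue.
— Issue II —
At Stage II.1 the patient must meet a more-likely-than-not showing (weight is at least 53): on (d) the weight is 83 less the opposing 24 gives net 59, ≥ 53, so (d) meets the standard.
  Stage II.1 is satisfied; the patient continues to bear the burden.
At Stage II.2 the patient must meet clear and convincing evidence (weight exceeds 75): on (e) the weight is 92 less the opposing 21 gives net 71, which does not exceed 75, so (e) does not meet the standard.
  Not every element is met, so the patient fails to carry Stage II.2.
So the provider prevails on this issue.
— Issue III —
Stage III.1 (patient, the preponderance of the evidence, weight exceeds 54): (f) net 79−6=73 > 54 — meets; (g) net 86−20=66 > 54 — meets.
  All elements met. The patient retains the burden for Stage III.2.
Stage III.2 (patient, the preponderance of the evidence, weight exceeds 54): (h) net 87−34=53 ≤ 54 — fails.
  Not every element is met, so the patient fails to carry Stage III.2.
So the provider prevails on this issue.
Per-issue: Issue I → provider; Issue II → provider; Issue III → provider. The patient must prevail on a majority of issues; overall, the provider prevails.

provider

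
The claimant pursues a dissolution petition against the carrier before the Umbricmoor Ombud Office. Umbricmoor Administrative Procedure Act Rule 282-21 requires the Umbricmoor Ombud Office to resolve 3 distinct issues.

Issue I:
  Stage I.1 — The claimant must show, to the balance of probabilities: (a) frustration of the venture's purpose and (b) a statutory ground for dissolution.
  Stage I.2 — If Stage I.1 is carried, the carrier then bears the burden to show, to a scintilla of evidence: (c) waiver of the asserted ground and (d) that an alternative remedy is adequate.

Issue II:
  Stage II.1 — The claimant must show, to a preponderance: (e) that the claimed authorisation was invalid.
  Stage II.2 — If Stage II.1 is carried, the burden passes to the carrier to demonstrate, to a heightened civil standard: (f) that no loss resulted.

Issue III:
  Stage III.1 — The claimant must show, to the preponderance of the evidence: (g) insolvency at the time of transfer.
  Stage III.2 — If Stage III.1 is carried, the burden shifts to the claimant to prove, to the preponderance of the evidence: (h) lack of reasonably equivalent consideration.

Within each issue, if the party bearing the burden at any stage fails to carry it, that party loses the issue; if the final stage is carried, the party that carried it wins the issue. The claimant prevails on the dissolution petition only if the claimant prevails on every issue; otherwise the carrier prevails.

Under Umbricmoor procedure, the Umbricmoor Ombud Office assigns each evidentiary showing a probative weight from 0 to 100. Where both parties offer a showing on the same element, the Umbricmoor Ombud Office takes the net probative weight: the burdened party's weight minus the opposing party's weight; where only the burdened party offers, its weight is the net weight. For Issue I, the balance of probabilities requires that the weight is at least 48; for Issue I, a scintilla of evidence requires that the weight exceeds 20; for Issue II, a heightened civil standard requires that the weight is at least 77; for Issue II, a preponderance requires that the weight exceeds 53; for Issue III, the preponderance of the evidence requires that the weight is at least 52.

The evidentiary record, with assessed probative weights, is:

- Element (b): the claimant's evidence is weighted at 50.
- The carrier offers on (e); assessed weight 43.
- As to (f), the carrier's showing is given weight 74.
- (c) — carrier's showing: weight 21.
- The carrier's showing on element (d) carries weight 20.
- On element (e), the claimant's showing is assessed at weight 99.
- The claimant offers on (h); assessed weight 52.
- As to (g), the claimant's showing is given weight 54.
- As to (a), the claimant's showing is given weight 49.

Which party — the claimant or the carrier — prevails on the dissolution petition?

— Issue I —
Stage I.1 — burden on claimant; standard: the balance of probabilities (weight is at least 48).
    (a): 49 ≥ 48 [met]
    (b): 50 ≥ 48 [met]
  Stage I.1 is satisfied; the onus moves to the carrier.
Stage I.2 — burden on carrier; standard: a scintilla of evidence (weight exceeds 20).
    (c): 21 > 20 [met]
    (d): 20 ≤ 20 [not met]
  Not every element is met, so the carrier fails to carry Stage I.2.
The analysis ends at Stage I.2; the claimant prevails on this issue.
— Issue II —
Stage II.1 — burden on claimant; standard: a preponderance (weight exceeds 53).
    (e): 99 − 43 = 56 > 53 [met]
  Stage II.1 is satisfied; the onus moves to the carrier.
Stage II.2 — burden on carrier; standard: a heightened civil standard (weight is at least 77).
    (f): 74 < 77 [not met]
  Not every element is met, so the carrier fails to carry Stage II.2.
The analysis ends at Stage II.2; the claimant prevails on this issue.
— Issue III —
Stage III.1 — burden on claimant; standard: the preponderance of the evidence (weight is at least 52).
    (g): 54 ≥ 52 [met]
  Stage III.1 carried; the burden remains with the claimant.
Stage III.2 — burden on claimant; standard: the preponderance of the evidence (weight is at least 52).
    (h): 52 ≥ 52 [met]
  All elements met at the final stage.
Every stage carried; the claimant prevails on this issue.
Per-issue: Issue I → claimant; Issue II → claimant; Issue III → claimant. The claimant must prevail on every issue; overall, the claimant prevails.

claimant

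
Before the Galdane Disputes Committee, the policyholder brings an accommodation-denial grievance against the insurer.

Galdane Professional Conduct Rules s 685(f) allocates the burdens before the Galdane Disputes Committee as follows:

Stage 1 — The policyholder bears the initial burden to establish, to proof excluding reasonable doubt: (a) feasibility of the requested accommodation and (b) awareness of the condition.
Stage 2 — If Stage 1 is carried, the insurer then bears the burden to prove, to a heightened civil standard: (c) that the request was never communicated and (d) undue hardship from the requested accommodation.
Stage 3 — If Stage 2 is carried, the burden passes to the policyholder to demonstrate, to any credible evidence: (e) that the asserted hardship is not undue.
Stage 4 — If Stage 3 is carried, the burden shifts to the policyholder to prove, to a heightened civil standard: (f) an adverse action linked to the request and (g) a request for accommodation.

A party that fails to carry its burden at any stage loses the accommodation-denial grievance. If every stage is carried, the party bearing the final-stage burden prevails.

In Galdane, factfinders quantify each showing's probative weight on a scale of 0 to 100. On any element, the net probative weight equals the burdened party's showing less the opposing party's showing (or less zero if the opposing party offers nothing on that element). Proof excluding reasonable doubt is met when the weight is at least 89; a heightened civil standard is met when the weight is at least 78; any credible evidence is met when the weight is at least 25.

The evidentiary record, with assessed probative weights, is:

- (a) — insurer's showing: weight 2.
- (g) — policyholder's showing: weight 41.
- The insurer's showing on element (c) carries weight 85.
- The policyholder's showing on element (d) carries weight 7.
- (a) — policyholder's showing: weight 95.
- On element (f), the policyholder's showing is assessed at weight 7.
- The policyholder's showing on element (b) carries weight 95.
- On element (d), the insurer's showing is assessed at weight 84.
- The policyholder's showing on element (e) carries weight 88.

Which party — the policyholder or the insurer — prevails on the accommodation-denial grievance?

Stage 1 (policyholder, proof excluding reasonable doubt, weight is at least 89): (a) net 95−2=93 ≥ 89 — meets; (b) 95 ≥ 89 — meets.
  All elements met. The burden passes to the insurer.
Stage 2 (insurer, a heightened civil standard, weight is at least 78): (c) 85 ≥ 78 — meets; (d) net 84−7=77 < 78 — fails.
  The insurer does not carry Stage 2.
The policyholder prevails.

policyholder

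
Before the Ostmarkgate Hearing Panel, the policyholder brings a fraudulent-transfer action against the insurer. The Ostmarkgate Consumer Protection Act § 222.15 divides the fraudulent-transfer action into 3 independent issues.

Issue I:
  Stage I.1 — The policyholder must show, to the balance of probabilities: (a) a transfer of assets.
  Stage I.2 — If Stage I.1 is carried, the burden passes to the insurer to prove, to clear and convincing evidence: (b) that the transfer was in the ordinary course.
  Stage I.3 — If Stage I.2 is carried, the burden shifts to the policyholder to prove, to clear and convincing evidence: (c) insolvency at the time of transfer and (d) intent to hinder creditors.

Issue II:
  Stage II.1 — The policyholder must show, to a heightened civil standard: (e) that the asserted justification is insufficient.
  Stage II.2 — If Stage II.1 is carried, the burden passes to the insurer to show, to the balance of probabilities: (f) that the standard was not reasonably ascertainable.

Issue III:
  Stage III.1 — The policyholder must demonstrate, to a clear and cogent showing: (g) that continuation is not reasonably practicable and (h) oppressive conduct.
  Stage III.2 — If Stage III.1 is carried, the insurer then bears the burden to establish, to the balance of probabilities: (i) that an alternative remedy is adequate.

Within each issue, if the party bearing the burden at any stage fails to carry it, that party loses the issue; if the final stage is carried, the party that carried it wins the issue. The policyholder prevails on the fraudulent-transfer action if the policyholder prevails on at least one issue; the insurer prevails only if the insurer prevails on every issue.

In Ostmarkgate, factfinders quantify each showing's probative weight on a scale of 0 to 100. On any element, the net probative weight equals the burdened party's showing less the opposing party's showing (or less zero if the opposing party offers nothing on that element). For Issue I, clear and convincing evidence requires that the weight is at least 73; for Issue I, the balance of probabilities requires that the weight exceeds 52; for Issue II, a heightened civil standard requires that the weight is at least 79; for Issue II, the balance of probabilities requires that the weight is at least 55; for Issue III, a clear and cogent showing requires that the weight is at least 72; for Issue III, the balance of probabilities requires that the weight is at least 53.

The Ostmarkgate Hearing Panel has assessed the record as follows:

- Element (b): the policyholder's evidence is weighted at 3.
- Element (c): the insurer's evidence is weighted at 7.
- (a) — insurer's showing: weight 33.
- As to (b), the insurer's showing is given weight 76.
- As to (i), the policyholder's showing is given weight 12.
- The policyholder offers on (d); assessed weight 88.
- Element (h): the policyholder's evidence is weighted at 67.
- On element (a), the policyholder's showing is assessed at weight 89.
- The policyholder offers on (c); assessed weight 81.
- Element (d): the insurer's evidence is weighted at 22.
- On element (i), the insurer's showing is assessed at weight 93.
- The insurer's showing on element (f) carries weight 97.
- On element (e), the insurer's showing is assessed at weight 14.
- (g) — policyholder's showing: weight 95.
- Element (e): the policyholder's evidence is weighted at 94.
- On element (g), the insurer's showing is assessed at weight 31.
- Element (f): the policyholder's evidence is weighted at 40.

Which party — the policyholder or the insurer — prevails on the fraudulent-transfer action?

insurer

— Issue I —
Stage I.1 — burden on policyholder; standard: the balance of probabilities (weight exceeds 52).
    (a): 89 − 33 = 56 > 52 [met]
  All elements met. The burden passes to the insurer.
Stage I.2 — burden on insurer; standard: clear and convincing evidence (weight is at least 73).
    (b): 76 − 3 = 73 ≥ 73 [met]
  All elements met. The burden passes to the policyholder.
Stage I.3 — burden on policyholder; standard: clear and convincing evidence (weight is at least 73).
    (c): 81 − 7 = 74 ≥ 73 [met]
    (d): 88 − 22 = 66 < 73 [not met]
  The policyholder does not carry Stage I.3.
So the insurer prevails on this issue.
— Issue II —
At Stage II.1 the policyholder must meet a heightened civil standard (weight is at least 79): on (e) the weight is 94 less the opposing 14 gives net 80, ≥ 79, so (e) meets the standard.
  All elements met. The burden passes to the insurer.
At Stage II.2 the insurer must meet the balance of probabilities (weight is at least 55): on (f) the weight is 97 less the opposing 40 gives net 57, ≥ 55, so (f) meets the standard.
  All elements met at the final stage.
All stages carried — the insurer prevails on this issue.
— Issue III —
Stage III.1 — burden on policyholder; standard: a clear and cogent showing (weight is at least 72).
    (g): 95 − 31 = 64 < 72 [not met]
    (h): 67 < 72 [not met]
  The policyholder does not carry Stage III.1.
The analysis ends at Stage III.1; the insurer prevails on this issue.
Per-issue: Issue I → insurer; Issue II → insurer; Issue III → insurer. The policyholder must prevail on at least one issue; overall, the insurer prevails.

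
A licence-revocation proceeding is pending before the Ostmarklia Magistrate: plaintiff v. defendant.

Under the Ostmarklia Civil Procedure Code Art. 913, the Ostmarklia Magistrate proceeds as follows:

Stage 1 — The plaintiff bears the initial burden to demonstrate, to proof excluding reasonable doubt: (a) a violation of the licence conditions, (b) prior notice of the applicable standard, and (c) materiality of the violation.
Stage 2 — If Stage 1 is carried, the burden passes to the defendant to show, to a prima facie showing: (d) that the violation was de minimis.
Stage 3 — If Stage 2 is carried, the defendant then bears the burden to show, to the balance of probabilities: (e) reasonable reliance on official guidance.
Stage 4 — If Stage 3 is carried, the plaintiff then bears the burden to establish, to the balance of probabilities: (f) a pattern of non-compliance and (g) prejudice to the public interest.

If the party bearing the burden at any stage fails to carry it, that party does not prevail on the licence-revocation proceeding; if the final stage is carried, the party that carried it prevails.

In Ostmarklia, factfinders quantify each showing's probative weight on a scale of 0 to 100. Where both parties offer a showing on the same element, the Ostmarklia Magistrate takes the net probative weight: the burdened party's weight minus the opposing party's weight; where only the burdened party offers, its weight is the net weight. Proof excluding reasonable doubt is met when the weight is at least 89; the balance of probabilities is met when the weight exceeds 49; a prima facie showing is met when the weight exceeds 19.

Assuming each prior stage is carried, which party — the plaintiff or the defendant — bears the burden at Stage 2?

Stage 2's rule assigns the burden to the defendant (to a prima facie showing).

defendant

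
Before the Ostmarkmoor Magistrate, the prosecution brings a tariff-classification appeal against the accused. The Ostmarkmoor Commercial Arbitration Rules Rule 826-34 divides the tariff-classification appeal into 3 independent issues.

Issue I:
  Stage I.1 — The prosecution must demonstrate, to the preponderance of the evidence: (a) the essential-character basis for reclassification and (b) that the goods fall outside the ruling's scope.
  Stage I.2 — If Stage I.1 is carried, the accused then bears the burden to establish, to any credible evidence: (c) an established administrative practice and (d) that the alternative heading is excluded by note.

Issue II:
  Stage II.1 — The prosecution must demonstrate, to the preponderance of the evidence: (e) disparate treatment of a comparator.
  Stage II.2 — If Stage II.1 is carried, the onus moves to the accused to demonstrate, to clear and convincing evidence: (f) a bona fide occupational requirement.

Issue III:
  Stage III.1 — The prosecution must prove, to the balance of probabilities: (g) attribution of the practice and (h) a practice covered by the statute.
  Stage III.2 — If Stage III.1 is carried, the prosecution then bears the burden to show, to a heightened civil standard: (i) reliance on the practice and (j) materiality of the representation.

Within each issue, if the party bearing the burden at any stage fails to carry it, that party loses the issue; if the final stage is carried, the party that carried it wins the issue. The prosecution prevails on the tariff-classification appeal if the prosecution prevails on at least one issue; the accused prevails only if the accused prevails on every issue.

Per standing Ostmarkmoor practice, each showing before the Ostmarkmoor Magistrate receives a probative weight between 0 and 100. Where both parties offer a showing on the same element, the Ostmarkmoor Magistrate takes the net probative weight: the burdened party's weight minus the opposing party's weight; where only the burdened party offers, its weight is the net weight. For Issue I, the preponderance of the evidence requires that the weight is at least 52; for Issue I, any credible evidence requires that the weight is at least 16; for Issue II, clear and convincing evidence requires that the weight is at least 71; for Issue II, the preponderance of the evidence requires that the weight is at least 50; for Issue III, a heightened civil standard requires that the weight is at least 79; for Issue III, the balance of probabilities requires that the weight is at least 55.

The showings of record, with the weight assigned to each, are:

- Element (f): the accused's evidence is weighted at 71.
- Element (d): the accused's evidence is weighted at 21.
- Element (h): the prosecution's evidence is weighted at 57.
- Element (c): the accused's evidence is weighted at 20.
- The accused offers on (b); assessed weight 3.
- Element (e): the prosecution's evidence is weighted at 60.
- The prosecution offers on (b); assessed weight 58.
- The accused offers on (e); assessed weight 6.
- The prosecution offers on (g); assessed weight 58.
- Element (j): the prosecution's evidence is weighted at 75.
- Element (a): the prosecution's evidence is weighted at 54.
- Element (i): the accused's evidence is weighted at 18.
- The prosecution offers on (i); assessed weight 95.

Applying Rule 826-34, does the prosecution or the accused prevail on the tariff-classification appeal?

— Issue I —
Stage I.1 — burden on prosecution; standard: the preponderance of the evidence (weight is at least 52).
    (a): 54 ≥ 52 [met]
    (b): 58 − 3 = 55 ≥ 52 [met]
  Stage I.1 carried; the burden shifts to the accused.
Stage I.2 — burden on accused; standard: any credible evidence (weight is at least 16).
    (c): 20 ≥ 16 [met]
    (d): 21 ≥ 16 [met]
  All elements met at the final stage.
Every stage carried; the accused prevails on this issue.
— Issue II —
At Stage II.1 the prosecution must meet the preponderance of the evidence (weight is at least 50): on (e) the weight is 60 less the opposing 6 gives net 54, which does reach 50, so (e) meets the standard.
  Stage II.1 carried; the burden shifts to the accused.
At Stage II.2 the accused must meet clear and convincing evidence (weight is at least 71): on (f) the weight is 71, which does reach 71, so (f) meets the standard.
  The accused carries the last stage.
With every stage satisfied, the accused prevails on this issue.
— Issue III —
Stage III.1 (prosecution, the balance of probabilities, weight is at least 55): (g) 58 ≥ 55 — meets; (h) 57 ≥ 55 — meets.
  Stage III.1 is satisfied; the prosecution continues to bear the burden.
Stage III.2 (prosecution, a heightened civil standard, weight is at least 79): (i) net 95−18=77 < 79 — fails; (j) 75 < 79 — fails.
  Not every element is met, so the prosecution fails to carry Stage III.2.
So the accused prevails on this issue.
Per-issue: Issue I → accused; Issue II → accused; Issue III → accused. The prosecution must prevail on at least one issue; overall, the accused prevails.

accused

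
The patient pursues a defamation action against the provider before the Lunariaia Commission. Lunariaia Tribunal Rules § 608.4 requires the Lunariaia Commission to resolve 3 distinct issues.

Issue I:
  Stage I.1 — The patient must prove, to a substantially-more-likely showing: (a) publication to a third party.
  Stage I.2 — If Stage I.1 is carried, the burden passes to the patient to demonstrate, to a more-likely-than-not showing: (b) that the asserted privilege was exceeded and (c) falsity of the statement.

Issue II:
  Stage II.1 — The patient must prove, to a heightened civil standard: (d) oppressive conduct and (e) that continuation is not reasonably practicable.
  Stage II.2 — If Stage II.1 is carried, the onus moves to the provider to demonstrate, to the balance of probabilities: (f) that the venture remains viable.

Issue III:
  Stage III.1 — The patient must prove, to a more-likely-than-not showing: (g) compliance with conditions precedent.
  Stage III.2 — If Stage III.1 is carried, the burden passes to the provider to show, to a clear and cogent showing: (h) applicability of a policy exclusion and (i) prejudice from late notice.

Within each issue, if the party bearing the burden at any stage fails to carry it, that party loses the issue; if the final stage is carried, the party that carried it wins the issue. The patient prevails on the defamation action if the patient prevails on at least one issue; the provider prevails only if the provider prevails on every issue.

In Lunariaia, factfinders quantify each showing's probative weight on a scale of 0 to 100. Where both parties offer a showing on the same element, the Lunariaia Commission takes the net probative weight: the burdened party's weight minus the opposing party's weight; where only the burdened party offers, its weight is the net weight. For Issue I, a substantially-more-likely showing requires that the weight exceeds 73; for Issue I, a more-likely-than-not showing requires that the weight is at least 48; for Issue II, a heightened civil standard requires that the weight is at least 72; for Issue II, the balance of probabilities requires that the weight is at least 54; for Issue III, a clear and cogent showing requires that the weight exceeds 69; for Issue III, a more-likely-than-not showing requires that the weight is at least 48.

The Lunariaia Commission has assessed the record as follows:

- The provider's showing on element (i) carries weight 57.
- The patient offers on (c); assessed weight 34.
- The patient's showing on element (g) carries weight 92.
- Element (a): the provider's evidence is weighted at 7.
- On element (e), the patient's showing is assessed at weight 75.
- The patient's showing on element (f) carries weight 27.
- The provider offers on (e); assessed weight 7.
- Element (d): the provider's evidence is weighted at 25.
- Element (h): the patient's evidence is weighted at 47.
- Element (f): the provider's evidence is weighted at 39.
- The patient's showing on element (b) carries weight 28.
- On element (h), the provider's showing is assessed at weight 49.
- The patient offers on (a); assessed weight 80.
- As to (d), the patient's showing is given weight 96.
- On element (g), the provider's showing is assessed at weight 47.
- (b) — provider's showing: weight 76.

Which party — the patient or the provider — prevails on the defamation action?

— Issue I —
Stage I.1 — burden on patient; standard: a substantially-more-likely showing (weight exceeds 73).
    (a): 80 − 7 = 73 ≤ 73 [not met]
  The patient does not carry Stage I.1.
The analysis ends at Stage I.1; the provider prevails on this issue.
— Issue II —
Stage II.1 — burden on patient; standard: a heightened civil standard (weight is at least 72).
    (d): 96 − 25 = 71 < 72 [not met]
    (e): 75 − 7 = 68 < 72 [not met]
  The patient does not carry Stage II.1.
So the provider prevails on this issue.
— Issue III —
Stage III.1 — burden on patient; standard: a more-likely-than-not showing (weight is at least 48).
    (g): 92 − 47 = 45 < 48 [not met]
  Not every element is met, so the patient fails to carry Stage III.1.
The analysis ends at Stage III.1; the provider prevails on this issue.
Per-issue: Issue I → provider; Issue II → provider; Issue III → provider. The patient must prevail on at least one issue; overall, the provider prevails.

provider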